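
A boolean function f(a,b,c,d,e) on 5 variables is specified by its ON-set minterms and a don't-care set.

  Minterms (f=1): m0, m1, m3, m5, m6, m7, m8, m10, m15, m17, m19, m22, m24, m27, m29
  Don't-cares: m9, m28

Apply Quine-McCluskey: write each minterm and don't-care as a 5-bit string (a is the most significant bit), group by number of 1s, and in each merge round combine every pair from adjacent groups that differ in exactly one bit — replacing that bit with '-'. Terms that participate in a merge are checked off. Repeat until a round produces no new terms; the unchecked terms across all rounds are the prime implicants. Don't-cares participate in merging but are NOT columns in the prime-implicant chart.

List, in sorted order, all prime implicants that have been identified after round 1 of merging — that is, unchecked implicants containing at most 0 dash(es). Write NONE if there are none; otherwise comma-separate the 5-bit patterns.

NONE

Round 0: 00000✓ 00001✓ 00011✓ 00101✓ 00110✓ 00111✓ 01000✓ 01001✓ 01010✓ 01111✓ 10001✓ 10011✓ 10110✓ 11000✓ 11011✓ 11100✓ 11101✓
Round 1: -0001✓ -0011✓ -0110 -1000 0-000✓ 0-001✓ 0-111 00-01✓ 00-11✓ 000-1✓ 0000-✓ 001-1✓ 0011- 010-0 0100-✓ 1-011 100-1✓ 11-00 1110-
Round 2: -00-1 0-00- 00--1
PIs = {-00-1, -0110, -1000, 0-00-, 0-111, 00--1, 0011-, 010-0, 1-011, 11-00, 1110-}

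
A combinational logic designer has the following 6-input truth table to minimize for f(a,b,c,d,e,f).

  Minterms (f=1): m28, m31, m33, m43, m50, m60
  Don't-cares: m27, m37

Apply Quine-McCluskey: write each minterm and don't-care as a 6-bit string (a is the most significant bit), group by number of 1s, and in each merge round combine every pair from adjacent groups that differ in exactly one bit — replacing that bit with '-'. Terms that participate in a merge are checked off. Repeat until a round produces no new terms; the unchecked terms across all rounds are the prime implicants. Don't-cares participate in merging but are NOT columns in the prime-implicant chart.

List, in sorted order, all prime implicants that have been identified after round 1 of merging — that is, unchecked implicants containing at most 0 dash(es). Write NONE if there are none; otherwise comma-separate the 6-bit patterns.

101011, 110010

Round 0: 011011✓ 011100✓ 011111✓ 100001✓ 100101✓ 101011 110010 111100✓
Round 1: -11100 011-11 100-01
PIs = {-11100, 011-11, 100-01, 101011, 110010}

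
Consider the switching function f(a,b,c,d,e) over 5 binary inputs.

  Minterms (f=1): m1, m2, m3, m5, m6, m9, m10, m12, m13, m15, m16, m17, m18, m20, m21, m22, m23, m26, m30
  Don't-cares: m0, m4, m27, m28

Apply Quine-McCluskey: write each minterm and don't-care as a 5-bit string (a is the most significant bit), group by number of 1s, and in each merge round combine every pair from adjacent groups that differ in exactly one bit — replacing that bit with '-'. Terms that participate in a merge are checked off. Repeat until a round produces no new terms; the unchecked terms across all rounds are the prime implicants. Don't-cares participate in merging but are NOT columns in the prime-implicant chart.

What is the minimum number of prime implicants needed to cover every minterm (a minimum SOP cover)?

9

Round 0: 00000✓ 00001✓ 00010✓ 00011✓ 00100✓ 00101✓ 00110✓ 01001✓ 01010✓ 01100✓ 01101✓ 01111✓ 10000✓ 10001✓ 10010✓ 10100✓ 10101✓ 10110✓ 10111✓ 11010✓ 11011✓ 11100✓ 11110✓
Round 1: -0000✓ -0001✓ -0010✓ -0100✓ -0101✓ -0110✓ -1010✓ -1100✓ 0-001✓ 0-010✓ 0-100✓ 0-101✓ 00-00✓ 00-01✓ 00-10✓ 000-0✓ 000-1✓ 0000-✓ 0001-✓ 001-0✓ 0010-✓ 01-01✓ 011-1 0110-✓ 1-010✓ 1-100✓ 1-110✓ 10-00✓ 10-01✓ 10-10✓ 100-0✓ 1000-✓ 101-0✓ 101-1✓ 1010-✓ 1011-✓ 11-10✓ 1101- 111-0✓
Round 2: --010 --100 -0-00✓ -0-01✓ -0-10✓ -00-0✓ -000-✓ -01-0✓ -010-✓ 0--01 0-10- 00--0✓ 00-0-✓ 000-- 1--10 1-1-0 10--0✓ 10-0-✓ 101--
Round 3: -0--0 -0-0-
PIs = {--010, --100, -0--0, -0-0-, 0--01, 0-10-, 000--, 011-1, 1--10, 1-1-0, 101--, 1101-}
Coverage chart:
  m1: -0-0-,0--01,000--
  m2: --010,-0--0,000--
  m3: 000-- ←essential
  m5: -0-0-,0--01,0-10-
  m6: -0--0 ←essential
  m9: 0--01 ←essential
  m10: --010 ←essential
  m12: --100,0-10-
  m13: 0--01,0-10-,011-1
  m15: 011-1 ←essential
  m16: -0--0,-0-0-
  m17: -0-0- ←essential
  m18: --010,-0--0,1--10
  m20: --100,-0--0,-0-0-,1-1-0,101--
  m21: -0-0-,101--
  m22: -0--0,1--10,1-1-0,101--
  m23: 101-- ←essential
  m26: --010,1--10,1101-
  m30: 1--10,1-1-0
Essential: --010, -0--0, -0-0-, 0--01, 000--, 011-1, 101--
Petrick residual → --100, 1--10
Min cover (9 terms): c'de' + cd'e' + b'e' + b'd' + a'd'e + a'b'c' + a'bce + ade' + ab'c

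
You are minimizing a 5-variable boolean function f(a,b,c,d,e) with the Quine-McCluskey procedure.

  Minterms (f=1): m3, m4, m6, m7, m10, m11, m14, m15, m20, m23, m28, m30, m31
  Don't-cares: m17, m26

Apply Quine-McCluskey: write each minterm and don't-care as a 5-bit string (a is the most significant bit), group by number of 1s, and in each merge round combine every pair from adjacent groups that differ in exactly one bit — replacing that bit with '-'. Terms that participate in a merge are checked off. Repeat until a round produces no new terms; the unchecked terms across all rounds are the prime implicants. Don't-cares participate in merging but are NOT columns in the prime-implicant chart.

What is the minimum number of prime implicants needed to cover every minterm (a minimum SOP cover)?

5

size-2^0 implicants → 00011(✓)  00100(✓)  00110(✓)  00111(✓)  01010(✓)  01011(✓)  01110(✓)  01111(✓)  10001  10100(✓)  10111(✓)  11010(✓)  11100(✓)  11110(✓)  11111(✓)
size-2^1 implicants → -0100  -0111(✓)  -1010(✓)  -1110(✓)  -1111(✓)  0-011(✓)  0-110(✓)  0-111(✓)  00-11(✓)  001-0  0011-(✓)  01-10(✓)  01-11(✓)  0101-(✓)  0111-(✓)  1-100  1-111(✓)  11-10(✓)  111-0  1111-(✓)
size-2^2 implicants → --111  -1-10  -111-  0--11  0-11-  01-1-
Unchecked terms (primes): --111, -0100, -1-10, -111-, 0--11, 0-11-, 001-0, 01-1-, 1-100, 10001, 111-0
Minterm coverage:
  m3 ⊆ 0--11 [E]
  m4 ⊆ -0100,001-0
  m6 ⊆ 0-11-,001-0
  m7 ⊆ --111,0--11,0-11-
  m10 ⊆ -1-10,01-1-
  m11 ⊆ 0--11,01-1-
  m14 ⊆ -1-10,-111-,0-11-,01-1-
  m15 ⊆ --111,-111-,0--11,0-11-,01-1-
  m20 ⊆ -0100,1-100
  m23 ⊆ --111 [E]
  m28 ⊆ 1-100,111-0
  m30 ⊆ -1-10,-111-,111-0
  m31 ⊆ --111,-111-
E = {--111, 0--11}
Petrick residual → -1-10, 001-0, 1-100
Cover = cde + bde' + a'de + a'b'ce' + acd'e'  |cover|=5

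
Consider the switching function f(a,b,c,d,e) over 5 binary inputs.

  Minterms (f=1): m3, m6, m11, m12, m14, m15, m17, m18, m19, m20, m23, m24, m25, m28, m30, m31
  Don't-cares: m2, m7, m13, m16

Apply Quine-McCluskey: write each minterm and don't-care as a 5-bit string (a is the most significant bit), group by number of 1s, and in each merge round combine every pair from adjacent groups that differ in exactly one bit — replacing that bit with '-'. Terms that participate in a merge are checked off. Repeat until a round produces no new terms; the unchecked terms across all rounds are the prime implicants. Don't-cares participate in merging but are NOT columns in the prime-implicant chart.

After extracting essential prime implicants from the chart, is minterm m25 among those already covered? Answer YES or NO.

Round 0: 00010✓ 00011✓ 00110✓ 00111✓ 01011✓ 01100✓ 01101✓ 01110✓ 01111✓ 10000✓ 10001✓ 10010✓ 10011✓ 10100✓ 10111✓ 11000✓ 11001✓ 11100✓ 11110✓ 11111✓
Round 1: -0010✓ -0011✓ -0111✓ -1100✓ -1110✓ -1111✓ 0-011✓ 0-110✓ 0-111✓ 00-10✓ 00-11✓ 0001-✓ 0011-✓ 01-11✓ 011-0✓ 011-1✓ 0110-✓ 0111-✓ 1-000✓ 1-001✓ 1-100✓ 1-111✓ 10-00✓ 10-11✓ 100-0✓ 100-1✓ 1000-✓ 1001-✓ 11-00✓ 1100-✓ 111-0✓ 1111-✓
Round 2: --111 -0-11 -001- -11-0 -111- 0--11 0-11- 00-1- 011-- 1--00 1-00- 100--
PIs = {--111, -0-11, -001-, -11-0, -111-, 0--11, 0-11-, 00-1-, 011--, 1--00, 1-00-, 100--}
Coverage chart:
  m3: -0-11,-001-,0--11,00-1-
  m6: 0-11-,00-1-
  m11: 0--11 ←essential
  m12: -11-0,011--
  m14: -11-0,-111-,0-11-,011--
  m15: --111,-111-,0--11,0-11-,011--
  m17: 1-00-,100--
  m18: -001-,100--
  m19: -0-11,-001-,100--
  m20: 1--00 ←essential
  m23: --111,-0-11
  m24: 1--00,1-00-
  m25: 1-00- ←essential
  m28: -11-0,1--00
  m30: -11-0,-111-
  m31: --111,-111-
Essential: 0--11, 1--00, 1-00-

YES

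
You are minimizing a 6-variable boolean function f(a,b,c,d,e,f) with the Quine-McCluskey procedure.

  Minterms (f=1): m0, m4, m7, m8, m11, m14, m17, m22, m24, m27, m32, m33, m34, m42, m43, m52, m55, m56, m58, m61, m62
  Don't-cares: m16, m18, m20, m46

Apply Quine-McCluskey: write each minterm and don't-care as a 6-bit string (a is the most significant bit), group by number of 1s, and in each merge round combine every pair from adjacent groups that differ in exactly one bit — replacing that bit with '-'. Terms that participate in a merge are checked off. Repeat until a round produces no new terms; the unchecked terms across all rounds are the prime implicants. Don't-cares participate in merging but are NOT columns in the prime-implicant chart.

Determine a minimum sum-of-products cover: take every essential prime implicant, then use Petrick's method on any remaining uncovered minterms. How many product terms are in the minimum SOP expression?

size-2^0 implicants → 000000(✓)  000100(✓)  000111  001000(✓)  001011(✓)  001110(✓)  010000(✓)  010001(✓)  010010(✓)  010100(✓)  010110(✓)  011000(✓)  011011(✓)  100000(✓)  100001(✓)  100010(✓)  101010(✓)  101011(✓)  101110(✓)  110100(✓)  110111  111000(✓)  111010(✓)  111101  111110(✓)
size-2^1 implicants → -00000  -01011  -01110  -10100  -11000  0-0000(✓)  0-0100(✓)  0-1000(✓)  0-1011  00-000(✓)  000-00(✓)  01-000(✓)  010-00(✓)  010-10(✓)  0100-0(✓)  01000-  0101-0(✓)  1-1010(✓)  1-1110(✓)  10-010  1000-0  10000-  101-10(✓)  10101-  111-10(✓)  1110-0
size-2^2 implicants → 0--000  0-0-00  010--0  1-1-10
Unchecked terms (primes): -00000, -01011, -01110, -10100, -11000, 0--000, 0-0-00, 0-1011, 000111, 010--0, 01000-, 1-1-10, 10-010, 1000-0, 10000-, 10101-, 110111, 1110-0, 111101
Minterm coverage:
  m0 ⊆ -00000,0--000,0-0-00
  m4 ⊆ 0-0-00 [E]
  m7 ⊆ 000111 [E]
  m8 ⊆ 0--000 [E]
  m11 ⊆ -01011,0-1011
  m14 ⊆ -01110 [E]
  m17 ⊆ 01000- [E]
  m22 ⊆ 010--0 [E]
  m24 ⊆ -11000,0--000
  m27 ⊆ 0-1011 [E]
  m32 ⊆ -00000,1000-0,10000-
  m33 ⊆ 10000- [E]
  m34 ⊆ 10-010,1000-0
  m42 ⊆ 1-1-10,10-010,10101-
  m43 ⊆ -01011,10101-
  m52 ⊆ -10100 [E]
  m55 ⊆ 110111 [E]
  m56 ⊆ -11000,1110-0
  m58 ⊆ 1-1-10,1110-0
  m61 ⊆ 111101 [E]
  m62 ⊆ 1-1-10 [E]
E = {-01110, -10100, 0--000, 0-0-00, 0-1011, 000111, 010--0, 01000-, 1-1-10, 10000-, 110111, 111101}
Petrick residual → -01011, -11000, 10-010
Cover = b'cd'ef + b'cdef' + bc'de'f' + bcd'e'f' + a'd'e'f' + a'c'e'f' + a'cd'ef + a'b'c'def + a'bc'f' + a'bc'd'e' + acef' + ab'd'ef' + ab'c'd'e' + abc'def + abcde'f  |cover|=15

15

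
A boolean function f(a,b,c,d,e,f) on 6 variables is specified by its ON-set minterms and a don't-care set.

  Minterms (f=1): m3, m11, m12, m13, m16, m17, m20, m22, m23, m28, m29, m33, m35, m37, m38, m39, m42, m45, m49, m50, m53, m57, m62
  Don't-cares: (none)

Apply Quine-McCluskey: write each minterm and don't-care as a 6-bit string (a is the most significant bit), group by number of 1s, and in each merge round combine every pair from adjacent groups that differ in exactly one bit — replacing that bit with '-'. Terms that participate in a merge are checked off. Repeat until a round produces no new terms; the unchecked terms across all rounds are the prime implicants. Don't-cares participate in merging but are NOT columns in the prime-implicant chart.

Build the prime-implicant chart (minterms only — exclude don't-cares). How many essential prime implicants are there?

[col 0] 000011*, 001011*, 001100*, 001101*, 010000*, 010001*, 010100*, 010110*, 010111*, 011100*, 011101*, 100001*, 100011*, 100101*, 100110*, 100111*, 101010, 101101*, 110001*, 110010, 110101*, 111001*, 111110
[col 1] -00011, -01101, -10001, 0-1100*, 0-1101*, 00-011, 00110-*, 01-100, 010-00, 01000-, 0101-0, 01011-, 01110-*, 1-0001*, 1-0101*, 10-101, 100-01*, 100-11*, 1000-1*, 1001-1*, 10011-, 11-001, 110-01*
[col 2] 0-110-, 1-0-01, 100--1
Prime implicants: -00011, -01101, -10001, 0-110-, 00-011, 01-100, 010-00, 01000-, 0101-0, 01011-, 1-0-01, 10-101, 100--1, 10011-, 101010, 11-001, 110010, 111110
PI chart (minterm → PIs covering it):
  3 | -00011,00-011
  11 | 00-011  (sole → essential)
  12 | 0-110-  (sole → essential)
  13 | -01101,0-110-
  16 | 010-00,01000-
  17 | -10001,01000-
  20 | 01-100,010-00,0101-0
  22 | 0101-0,01011-
  23 | 01011-  (sole → essential)
  28 | 0-110-,01-100
  29 | 0-110-  (sole → essential)
  33 | 1-0-01,100--1
  35 | -00011,100--1
  37 | 1-0-01,10-101,100--1
  38 | 10011-  (sole → essential)
  39 | 100--1,10011-
  42 | 101010  (sole → essential)
  45 | -01101,10-101
  49 | -10001,1-0-01,11-001
  50 | 110010  (sole → essential)
  53 | 1-0-01  (sole → essential)
  57 | 11-001  (sole → essential)
  62 | 111110  (sole → essential)
Essential prime implicants: 0-110-, 00-011, 01011-, 1-0-01, 10011-, 101010, 11-001, 110010, 111110

9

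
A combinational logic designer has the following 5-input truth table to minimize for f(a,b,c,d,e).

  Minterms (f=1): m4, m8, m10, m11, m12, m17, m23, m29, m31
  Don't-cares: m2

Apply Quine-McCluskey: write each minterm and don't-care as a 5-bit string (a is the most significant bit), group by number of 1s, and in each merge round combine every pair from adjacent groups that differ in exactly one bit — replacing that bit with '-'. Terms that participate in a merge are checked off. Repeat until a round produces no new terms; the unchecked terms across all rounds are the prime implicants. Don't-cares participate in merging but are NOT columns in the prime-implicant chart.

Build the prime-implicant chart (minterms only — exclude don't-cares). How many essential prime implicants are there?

size-2^0 implicants → 00010(✓)  00100(✓)  01000(✓)  01010(✓)  01011(✓)  01100(✓)  10001  10111(✓)  11101(✓)  11111(✓)
size-2^1 implicants → 0-010  0-100  01-00  010-0  0101-  1-111  111-1
Unchecked terms (primes): 0-010, 0-100, 01-00, 010-0, 0101-, 1-111, 10001, 111-1
Minterm coverage:
  m4 ⊆ 0-100 [E]
  m8 ⊆ 01-00,010-0
  m10 ⊆ 0-010,010-0,0101-
  m11 ⊆ 0101- [E]
  m12 ⊆ 0-100,01-00
  m17 ⊆ 10001 [E]
  m23 ⊆ 1-111 [E]
  m29 ⊆ 111-1 [E]
  m31 ⊆ 1-111,111-1
E = {0-100, 0101-, 1-111, 10001, 111-1}

5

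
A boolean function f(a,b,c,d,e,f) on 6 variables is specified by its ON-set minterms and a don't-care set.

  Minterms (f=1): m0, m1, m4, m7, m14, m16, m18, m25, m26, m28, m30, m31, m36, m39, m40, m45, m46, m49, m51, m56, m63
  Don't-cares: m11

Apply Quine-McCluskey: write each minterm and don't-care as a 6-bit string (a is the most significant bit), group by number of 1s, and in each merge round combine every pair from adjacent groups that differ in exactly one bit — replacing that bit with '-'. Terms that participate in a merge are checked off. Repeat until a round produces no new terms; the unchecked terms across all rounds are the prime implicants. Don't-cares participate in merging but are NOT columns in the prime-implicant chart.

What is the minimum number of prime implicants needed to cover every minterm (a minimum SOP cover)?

size-2^0 implicants → 000000(✓)  000001(✓)  000100(✓)  000111(✓)  001011  001110(✓)  010000(✓)  010010(✓)  011001  011010(✓)  011100(✓)  011110(✓)  011111(✓)  100100(✓)  100111(✓)  101000(✓)  101101  101110(✓)  110001(✓)  110011(✓)  111000(✓)  111111(✓)
size-2^1 implicants → -00100  -00111  -01110  -11111  0-0000  0-1110  000-00  00000-  01-010  0100-0  011-10  0111-0  01111-  1-1000  1100-1
Unchecked terms (primes): -00100, -00111, -01110, -11111, 0-0000, 0-1110, 000-00, 00000-, 001011, 01-010, 0100-0, 011-10, 011001, 0111-0, 01111-, 1-1000, 101101, 1100-1
Minterm coverage:
  m0 ⊆ 0-0000,000-00,00000-
  m1 ⊆ 00000- [E]
  m4 ⊆ -00100,000-00
  m7 ⊆ -00111 [E]
  m14 ⊆ -01110,0-1110
  m16 ⊆ 0-0000,0100-0
  m18 ⊆ 01-010,0100-0
  m25 ⊆ 011001 [E]
  m26 ⊆ 01-010,011-10
  m28 ⊆ 0111-0 [E]
  m30 ⊆ 0-1110,011-10,0111-0,01111-
  m31 ⊆ -11111,01111-
  m36 ⊆ -00100 [E]
  m39 ⊆ -00111 [E]
  m40 ⊆ 1-1000 [E]
  m45 ⊆ 101101 [E]
  m46 ⊆ -01110 [E]
  m49 ⊆ 1100-1 [E]
  m51 ⊆ 1100-1 [E]
  m56 ⊆ 1-1000 [E]
  m63 ⊆ -11111 [E]
E = {-00100, -00111, -01110, -11111, 00000-, 011001, 0111-0, 1-1000, 101101, 1100-1}
Petrick residual → 0-0000, 01-010
Cover = b'c'de'f' + b'c'def + b'cdef' + bcdef + a'c'd'e'f' + a'b'c'd'e' + a'bd'ef' + a'bcd'e'f + a'bcdf' + acd'e'f' + ab'cde'f + abc'd'f  |cover|=12

12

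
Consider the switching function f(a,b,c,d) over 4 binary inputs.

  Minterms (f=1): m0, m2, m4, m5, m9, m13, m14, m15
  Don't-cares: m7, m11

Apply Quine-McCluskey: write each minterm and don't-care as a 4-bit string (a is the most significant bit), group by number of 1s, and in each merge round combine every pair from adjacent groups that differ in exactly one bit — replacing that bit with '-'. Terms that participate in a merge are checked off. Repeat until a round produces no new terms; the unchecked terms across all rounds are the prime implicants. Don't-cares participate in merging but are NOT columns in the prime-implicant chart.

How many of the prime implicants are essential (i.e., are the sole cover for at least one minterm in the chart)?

size-2^0 implicants → 0000(✓)  0010(✓)  0100(✓)  0101(✓)  0111(✓)  1001(✓)  1011(✓)  1101(✓)  1110(✓)  1111(✓)
size-2^1 implicants → -101(✓)  -111(✓)  0-00  00-0  01-1(✓)  010-  1-01(✓)  1-11(✓)  10-1(✓)  11-1(✓)  111-
size-2^2 implicants → -1-1  1--1
Unchecked terms (primes): -1-1, 0-00, 00-0, 010-, 1--1, 111-
Minterm coverage:
  m0 ⊆ 0-00,00-0
  m2 ⊆ 00-0 [E]
  m4 ⊆ 0-00,010-
  m5 ⊆ -1-1,010-
  m9 ⊆ 1--1 [E]
  m13 ⊆ -1-1,1--1
  m14 ⊆ 111- [E]
  m15 ⊆ -1-1,1--1,111-
E = {00-0, 1--1, 111-}

3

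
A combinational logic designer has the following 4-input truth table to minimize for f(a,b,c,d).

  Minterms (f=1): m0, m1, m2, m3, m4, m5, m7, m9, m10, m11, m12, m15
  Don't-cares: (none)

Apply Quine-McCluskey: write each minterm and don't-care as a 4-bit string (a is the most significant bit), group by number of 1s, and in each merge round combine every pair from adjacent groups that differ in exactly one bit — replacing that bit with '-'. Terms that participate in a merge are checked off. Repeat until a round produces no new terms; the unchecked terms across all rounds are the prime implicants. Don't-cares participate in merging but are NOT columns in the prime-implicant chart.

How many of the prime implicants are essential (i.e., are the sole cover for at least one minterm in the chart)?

size-2^0 implicants → 0000(✓)  0001(✓)  0010(✓)  0011(✓)  0100(✓)  0101(✓)  0111(✓)  1001(✓)  1010(✓)  1011(✓)  1100(✓)  1111(✓)
size-2^1 implicants → -001(✓)  -010(✓)  -011(✓)  -100  -111(✓)  0-00(✓)  0-01(✓)  0-11(✓)  00-0(✓)  00-1(✓)  000-(✓)  001-(✓)  01-1(✓)  010-(✓)  1-11(✓)  10-1(✓)  101-(✓)
size-2^2 implicants → --11  -0-1  -01-  0--1  0-0-  00--
Unchecked terms (primes): --11, -0-1, -01-, -100, 0--1, 0-0-, 00--
Minterm coverage:
  m0 ⊆ 0-0-,00--
  m1 ⊆ -0-1,0--1,0-0-,00--
  m2 ⊆ -01-,00--
  m3 ⊆ --11,-0-1,-01-,0--1,00--
  m4 ⊆ -100,0-0-
  m5 ⊆ 0--1,0-0-
  m7 ⊆ --11,0--1
  m9 ⊆ -0-1 [E]
  m10 ⊆ -01- [E]
  m11 ⊆ --11,-0-1,-01-
  m12 ⊆ -100 [E]
  m15 ⊆ --11 [E]
E = {--11, -0-1, -01-, -100}

4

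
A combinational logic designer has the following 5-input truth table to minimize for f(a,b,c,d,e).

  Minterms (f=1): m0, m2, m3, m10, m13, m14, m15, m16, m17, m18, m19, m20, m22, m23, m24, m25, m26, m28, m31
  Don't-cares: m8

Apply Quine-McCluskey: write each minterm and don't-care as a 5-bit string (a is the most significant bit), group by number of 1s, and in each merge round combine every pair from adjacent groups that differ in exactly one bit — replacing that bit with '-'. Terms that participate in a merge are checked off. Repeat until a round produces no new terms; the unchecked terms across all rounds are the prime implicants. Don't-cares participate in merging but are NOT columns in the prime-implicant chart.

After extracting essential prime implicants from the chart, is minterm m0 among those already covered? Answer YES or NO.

YES

Round 0: 00000✓ 00010✓ 00011✓ 01000✓ 01010✓ 01101✓ 01110✓ 01111✓ 10000✓ 10001✓ 10010✓ 10011✓ 10100✓ 10110✓ 10111✓ 11000✓ 11001✓ 11010✓ 11100✓ 11111✓
Round 1: -0000✓ -0010✓ -0011✓ -1000✓ -1010✓ -1111 0-000✓ 0-010✓ 000-0✓ 0001-✓ 01-10 010-0✓ 011-1 0111- 1-000✓ 1-001✓ 1-010✓ 1-100✓ 1-111 10-00✓ 10-10✓ 10-11✓ 100-0✓ 100-1✓ 1000-✓ 1001-✓ 101-0✓ 1011-✓ 11-00✓ 110-0✓ 1100-✓
Round 2: --000✓ --010✓ -00-0✓ -001- -10-0✓ 0-0-0✓ 1--00 1-0-0✓ 1-00- 10--0 10-1- 100--
Round 3: --0-0
PIs = {--0-0, -001-, -1111, 01-10, 011-1, 0111-, 1--00, 1-00-, 1-111, 10--0, 10-1-, 100--}
Coverage chart:
  m0: --0-0 ←essential
  m2: --0-0,-001-
  m3: -001- ←essential
  m10: --0-0,01-10
  m13: 011-1 ←essential
  m14: 01-10,0111-
  m15: -1111,011-1,0111-
  m16: --0-0,1--00,1-00-,10--0,100--
  m17: 1-00-,100--
  m18: --0-0,-001-,10--0,10-1-,100--
  m19: -001-,10-1-,100--
  m20: 1--00,10--0
  m22: 10--0,10-1-
  m23: 1-111,10-1-
  m24: --0-0,1--00,1-00-
  m25: 1-00- ←essential
  m26: --0-0 ←essential
  m28: 1--00 ←essential
  m31: -1111,1-111
Essential: --0-0, -001-, 011-1, 1--00, 1-00-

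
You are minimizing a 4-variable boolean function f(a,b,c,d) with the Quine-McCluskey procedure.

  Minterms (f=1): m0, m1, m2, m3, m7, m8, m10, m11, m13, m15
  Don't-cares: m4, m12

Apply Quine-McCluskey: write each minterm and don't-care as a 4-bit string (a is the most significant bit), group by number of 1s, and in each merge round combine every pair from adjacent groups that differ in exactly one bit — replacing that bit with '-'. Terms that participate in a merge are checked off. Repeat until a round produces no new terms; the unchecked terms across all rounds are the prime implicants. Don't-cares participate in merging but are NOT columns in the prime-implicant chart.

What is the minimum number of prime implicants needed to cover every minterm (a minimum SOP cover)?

4

[col 0] 0000*, 0001*, 0010*, 0011*, 0100*, 0111*, 1000*, 1010*, 1011*, 1100*, 1101*, 1111*
[col 1] -000*, -010*, -011*, -100*, -111*, 0-00*, 0-11*, 00-0*, 00-1*, 000-*, 001-*, 1-00*, 1-11*, 10-0*, 101-*, 11-1, 110-
[col 2] --00, --11, -0-0, -01-, 00--
Prime implicants: --00, --11, -0-0, -01-, 00--, 11-1, 110-
PI chart (minterm → PIs covering it):
  0 | --00,-0-0,00--
  1 | 00--  (sole → essential)
  2 | -0-0,-01-,00--
  3 | --11,-01-,00--
  7 | --11  (sole → essential)
  8 | --00,-0-0
  10 | -0-0,-01-
  11 | --11,-01-
  13 | 11-1,110-
  15 | --11,11-1
Essential prime implicants: --11, 00--
Petrick residual → -0-0, 11-1
Minimum SOP uses 4 PIs: cd + b'd' + a'b' + abd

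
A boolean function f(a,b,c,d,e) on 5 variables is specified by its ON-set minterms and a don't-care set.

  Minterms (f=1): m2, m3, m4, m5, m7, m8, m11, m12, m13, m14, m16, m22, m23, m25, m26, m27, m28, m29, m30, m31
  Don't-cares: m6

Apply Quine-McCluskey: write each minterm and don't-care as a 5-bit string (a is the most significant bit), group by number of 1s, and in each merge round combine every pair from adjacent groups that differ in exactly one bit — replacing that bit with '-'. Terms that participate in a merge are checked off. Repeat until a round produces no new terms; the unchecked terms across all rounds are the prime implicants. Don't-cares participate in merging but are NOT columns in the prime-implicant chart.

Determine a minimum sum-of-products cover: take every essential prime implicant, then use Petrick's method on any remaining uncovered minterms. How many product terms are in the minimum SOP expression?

9

Round 0: 00010✓ 00011✓ 00100✓ 00101✓ 00110✓ 00111✓ 01000✓ 01011✓ 01100✓ 01101✓ 01110✓ 10000 10110✓ 10111✓ 11001✓ 11010✓ 11011✓ 11100✓ 11101✓ 11110✓ 11111✓
Round 1: -0110✓ -0111✓ -1011 -1100✓ -1101✓ -1110✓ 0-011 0-100✓ 0-101✓ 0-110✓ 00-10✓ 00-11✓ 0001-✓ 001-0✓ 001-1✓ 0010-✓ 0011-✓ 01-00 011-0✓ 0110-✓ 1-110✓ 1-111✓ 1011-✓ 11-01✓ 11-10✓ 11-11✓ 110-1✓ 1101-✓ 111-0✓ 111-1✓ 1110-✓ 1111-✓
Round 2: --110 -011- -11-0 -110- 0-1-0 0-10- 00-1- 001-- 1-11- 11--1 11-1- 111--
PIs = {--110, -011-, -1011, -11-0, -110-, 0-011, 0-1-0, 0-10-, 00-1-, 001--, 01-00, 1-11-, 10000, 11--1, 11-1-, 111--}
Coverage chart:
  m2: 00-1- ←essential
  m3: 0-011,00-1-
  m4: 0-1-0,0-10-,001--
  m5: 0-10-,001--
  m7: -011-,00-1-,001--
  m8: 01-00 ←essential
  m11: -1011,0-011
  m12: -11-0,-110-,0-1-0,0-10-,01-00
  m13: -110-,0-10-
  m14: --110,-11-0,0-1-0
  m16: 10000 ←essential
  m22: --110,-011-,1-11-
  m23: -011-,1-11-
  m25: 11--1 ←essential
  m26: 11-1- ←essential
  m27: -1011,11--1,11-1-
  m28: -11-0,-110-,111--
  m29: -110-,11--1,111--
  m30: --110,-11-0,1-11-,11-1-,111--
  m31: 1-11-,11--1,11-1-,111--
Essential: 00-1-, 01-00, 10000, 11--1, 11-1-
Petrick residual → -011-, -1011, -11-0, 0-10-
Min cover (9 terms): b'cd + bc'de + bce' + a'cd' + a'b'd + a'bd'e' + ab'c'd'e' + abe + abd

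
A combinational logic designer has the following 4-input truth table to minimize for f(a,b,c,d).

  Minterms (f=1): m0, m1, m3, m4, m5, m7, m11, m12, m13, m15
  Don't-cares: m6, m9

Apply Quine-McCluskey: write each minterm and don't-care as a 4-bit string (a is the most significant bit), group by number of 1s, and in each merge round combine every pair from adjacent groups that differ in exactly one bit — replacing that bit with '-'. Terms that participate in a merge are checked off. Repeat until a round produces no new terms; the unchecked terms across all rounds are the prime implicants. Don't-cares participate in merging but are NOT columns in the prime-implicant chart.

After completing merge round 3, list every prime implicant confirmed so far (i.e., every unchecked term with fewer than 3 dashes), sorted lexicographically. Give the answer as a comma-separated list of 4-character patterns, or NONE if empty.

[col 0] 0000*, 0001*, 0011*, 0100*, 0101*, 0110*, 0111*, 1001*, 1011*, 1100*, 1101*, 1111*
[col 1] -001*, -011*, -100*, -101*, -111*, 0-00*, 0-01*, 0-11*, 00-1*, 000-*, 01-0*, 01-1*, 010-*, 011-*, 1-01*, 1-11*, 10-1*, 11-1*, 110-*
[col 2] --01*, --11*, -0-1*, -1-1*, -10-, 0--1*, 0-0-, 01--, 1--1*
[col 3] ---1
Prime implicants: ---1, -10-, 0-0-, 01--

-10-, 0-0-, 01--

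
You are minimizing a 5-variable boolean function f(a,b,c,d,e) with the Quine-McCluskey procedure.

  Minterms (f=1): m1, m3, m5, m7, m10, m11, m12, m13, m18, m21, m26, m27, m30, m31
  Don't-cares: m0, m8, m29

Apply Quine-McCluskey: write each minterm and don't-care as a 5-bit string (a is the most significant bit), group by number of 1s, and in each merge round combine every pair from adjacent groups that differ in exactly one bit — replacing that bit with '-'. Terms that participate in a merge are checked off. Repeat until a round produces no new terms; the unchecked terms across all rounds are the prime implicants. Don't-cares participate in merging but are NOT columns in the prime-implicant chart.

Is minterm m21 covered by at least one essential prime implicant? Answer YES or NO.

Round 0: 00000✓ 00001✓ 00011✓ 00101✓ 00111✓ 01000✓ 01010✓ 01011✓ 01100✓ 01101✓ 10010✓ 10101✓ 11010✓ 11011✓ 11101✓ 11110✓ 11111✓
Round 1: -0101✓ -1010✓ -1011✓ -1101✓ 0-000 0-011 0-101✓ 00-01✓ 00-11✓ 000-1✓ 0000- 001-1✓ 01-00 010-0 0101-✓ 0110- 1-010 1-101✓ 11-10✓ 11-11✓ 1101-✓ 111-1 1111-✓
Round 2: --101 -101- 00--1 11-1-
PIs = {--101, -101-, 0-000, 0-011, 00--1, 0000-, 01-00, 010-0, 0110-, 1-010, 11-1-, 111-1}
Coverage chart:
  m1: 00--1,0000-
  m3: 0-011,00--1
  m5: --101,00--1
  m7: 00--1 ←essential
  m10: -101-,010-0
  m11: -101-,0-011
  m12: 01-00,0110-
  m13: --101,0110-
  m18: 1-010 ←essential
  m21: --101 ←essential
  m26: -101-,1-010,11-1-
  m27: -101-,11-1-
  m30: 11-1- ←essential
  m31: 11-1-,111-1
Essential: --101, 00--1, 1-010, 11-1-

YES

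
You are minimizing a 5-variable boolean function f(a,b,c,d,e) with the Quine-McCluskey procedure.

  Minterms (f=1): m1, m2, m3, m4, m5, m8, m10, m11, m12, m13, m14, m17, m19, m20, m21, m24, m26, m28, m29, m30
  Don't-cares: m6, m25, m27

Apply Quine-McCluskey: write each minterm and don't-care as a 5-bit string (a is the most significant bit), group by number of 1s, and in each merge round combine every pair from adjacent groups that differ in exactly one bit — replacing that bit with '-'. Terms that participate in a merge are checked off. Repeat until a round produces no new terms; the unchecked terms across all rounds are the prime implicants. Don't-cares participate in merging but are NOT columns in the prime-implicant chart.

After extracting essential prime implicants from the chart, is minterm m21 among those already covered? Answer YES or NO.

[col 0] 00001*, 00010*, 00011*, 00100*, 00101*, 00110*, 01000*, 01010*, 01011*, 01100*, 01101*, 01110*, 10001*, 10011*, 10100*, 10101*, 11000*, 11001*, 11010*, 11011*, 11100*, 11101*, 11110*
[col 1] -0001*, -0011*, -0100*, -0101*, -1000*, -1010*, -1011*, -1100*, -1101*, -1110*, 0-010*, 0-011*, 0-100*, 0-101*, 0-110*, 00-01*, 00-10*, 000-1*, 0001-*, 001-0*, 0010-*, 01-00*, 01-10*, 010-0*, 0101-*, 011-0*, 0110-*, 1-001*, 1-011*, 1-100*, 1-101*, 10-01*, 100-1*, 1010-*, 11-00*, 11-01*, 11-10*, 110-0*, 110-1*, 1100-*, 1101-*, 111-0*, 1110-*
[col 2] --011, --100*, --101*, -0-01, -00-1, -010-*, -1-00*, -1-10*, -10-0*, -101-, -11-0*, -110-*, 0--10, 0-01-, 0-1-0, 0-10-*, 01--0*, 1--01, 1-0-1, 1-10-*, 11--0*, 11-0-, 110--
[col 3] --10-, -1--0
Prime implicants: --011, --10-, -0-01, -00-1, -1--0, -101-, 0--10, 0-01-, 0-1-0, 1--01, 1-0-1, 11-0-, 110--
PI chart (minterm → PIs covering it):
  1 | -0-01,-00-1
  2 | 0--10,0-01-
  3 | --011,-00-1,0-01-
  4 | --10-,0-1-0
  5 | --10-,-0-01
  8 | -1--0  (sole → essential)
  10 | -1--0,-101-,0--10,0-01-
  11 | --011,-101-,0-01-
  12 | --10-,-1--0,0-1-0
  13 | --10-  (sole → essential)
  14 | -1--0,0--10,0-1-0
  17 | -0-01,-00-1,1--01,1-0-1
  19 | --011,-00-1,1-0-1
  20 | --10-  (sole → essential)
  21 | --10-,-0-01,1--01
  24 | -1--0,11-0-,110--
  26 | -1--0,-101-,110--
  28 | --10-,-1--0,11-0-
  29 | --10-,1--01,11-0-
  30 | -1--0  (sole → essential)
Essential prime implicants: --10-, -1--0

YES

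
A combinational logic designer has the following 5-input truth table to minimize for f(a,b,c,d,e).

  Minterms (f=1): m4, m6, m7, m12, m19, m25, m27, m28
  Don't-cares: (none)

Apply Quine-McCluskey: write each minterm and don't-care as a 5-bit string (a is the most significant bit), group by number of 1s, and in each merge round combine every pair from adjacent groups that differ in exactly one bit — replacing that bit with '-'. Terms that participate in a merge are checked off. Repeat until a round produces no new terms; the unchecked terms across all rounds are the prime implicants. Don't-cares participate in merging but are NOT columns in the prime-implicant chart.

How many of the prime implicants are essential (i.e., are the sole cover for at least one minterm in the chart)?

size-2^0 implicants → 00100(✓)  00110(✓)  00111(✓)  01100(✓)  10011(✓)  11001(✓)  11011(✓)  11100(✓)
size-2^1 implicants → -1100  0-100  001-0  0011-  1-011  110-1
Unchecked terms (primes): -1100, 0-100, 001-0, 0011-, 1-011, 110-1
Minterm coverage:
  m4 ⊆ 0-100,001-0
  m6 ⊆ 001-0,0011-
  m7 ⊆ 0011- [E]
  m12 ⊆ -1100,0-100
  m19 ⊆ 1-011 [E]
  m25 ⊆ 110-1 [E]
  m27 ⊆ 1-011,110-1
  m28 ⊆ -1100 [E]
E = {-1100, 0011-, 1-011, 110-1}

4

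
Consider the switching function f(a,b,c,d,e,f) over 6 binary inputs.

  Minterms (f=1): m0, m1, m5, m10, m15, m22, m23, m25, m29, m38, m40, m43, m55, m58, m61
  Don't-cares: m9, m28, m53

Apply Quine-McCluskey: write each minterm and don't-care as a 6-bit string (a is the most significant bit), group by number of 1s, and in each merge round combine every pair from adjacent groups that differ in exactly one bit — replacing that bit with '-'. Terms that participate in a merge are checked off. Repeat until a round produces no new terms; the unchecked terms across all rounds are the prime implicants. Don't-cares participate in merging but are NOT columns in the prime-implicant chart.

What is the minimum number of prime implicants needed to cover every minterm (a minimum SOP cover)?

Round 0: 000000✓ 000001✓ 000101✓ 001001✓ 001010 001111 010110✓ 010111✓ 011001✓ 011100✓ 011101✓ 100110 101000 101011 110101✓ 110111✓ 111010 111101✓
Round 1: -10111 -11101 0-1001 00-001 000-01 00000- 01011- 011-01 01110- 11-101 1101-1
PIs = {-10111, -11101, 0-1001, 00-001, 000-01, 00000-, 001010, 001111, 01011-, 011-01, 01110-, 100110, 101000, 101011, 11-101, 1101-1, 111010}
Coverage chart:
  m0: 00000- ←essential
  m1: 00-001,000-01,00000-
  m5: 000-01 ←essential
  m10: 001010 ←essential
  m15: 001111 ←essential
  m22: 01011- ←essential
  m23: -10111,01011-
  m25: 0-1001,011-01
  m29: -11101,011-01,01110-
  m38: 100110 ←essential
  m40: 101000 ←essential
  m43: 101011 ←essential
  m55: -10111,1101-1
  m58: 111010 ←essential
  m61: -11101,11-101
Essential: 000-01, 00000-, 001010, 001111, 01011-, 100110, 101000, 101011, 111010
Petrick residual → -10111, -11101, 0-1001
Min cover (12 terms): bc'def + bcde'f + a'cd'e'f + a'b'c'e'f + a'b'c'd'e' + a'b'cd'ef' + a'b'cdef + a'bc'de + ab'c'def' + ab'cd'e'f' + ab'cd'ef + abcd'ef'

12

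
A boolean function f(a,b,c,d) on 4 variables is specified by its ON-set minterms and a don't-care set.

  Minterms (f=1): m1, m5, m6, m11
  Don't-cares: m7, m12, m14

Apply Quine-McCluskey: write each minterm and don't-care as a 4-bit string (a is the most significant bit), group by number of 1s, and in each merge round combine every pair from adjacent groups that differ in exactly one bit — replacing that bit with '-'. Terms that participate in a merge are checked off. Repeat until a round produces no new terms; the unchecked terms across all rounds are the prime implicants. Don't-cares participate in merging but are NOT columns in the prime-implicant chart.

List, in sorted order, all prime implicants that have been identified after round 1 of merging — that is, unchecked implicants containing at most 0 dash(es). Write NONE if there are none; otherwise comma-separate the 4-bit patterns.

size-2^0 implicants → 0001(✓)  0101(✓)  0110(✓)  0111(✓)  1011  1100(✓)  1110(✓)
size-2^1 implicants → -110  0-01  01-1  011-  11-0
Unchecked terms (primes): -110, 0-01, 01-1, 011-, 1011, 11-0

1011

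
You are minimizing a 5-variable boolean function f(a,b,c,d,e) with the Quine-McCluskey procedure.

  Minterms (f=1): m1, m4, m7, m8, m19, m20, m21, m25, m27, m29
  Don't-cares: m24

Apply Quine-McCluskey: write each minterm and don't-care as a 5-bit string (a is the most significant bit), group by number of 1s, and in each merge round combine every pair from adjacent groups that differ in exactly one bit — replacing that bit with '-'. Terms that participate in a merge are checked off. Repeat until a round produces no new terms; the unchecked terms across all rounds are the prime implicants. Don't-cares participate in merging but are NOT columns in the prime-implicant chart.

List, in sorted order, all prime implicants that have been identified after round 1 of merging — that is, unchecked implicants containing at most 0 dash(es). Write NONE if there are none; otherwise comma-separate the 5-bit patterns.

Round 0: 00001 00100✓ 00111 01000✓ 10011✓ 10100✓ 10101✓ 11000✓ 11001✓ 11011✓ 11101✓
Round 1: -0100 -1000 1-011 1-101 1010- 11-01 110-1 1100-
PIs = {-0100, -1000, 00001, 00111, 1-011, 1-101, 1010-, 11-01, 110-1, 1100-}

00001, 00111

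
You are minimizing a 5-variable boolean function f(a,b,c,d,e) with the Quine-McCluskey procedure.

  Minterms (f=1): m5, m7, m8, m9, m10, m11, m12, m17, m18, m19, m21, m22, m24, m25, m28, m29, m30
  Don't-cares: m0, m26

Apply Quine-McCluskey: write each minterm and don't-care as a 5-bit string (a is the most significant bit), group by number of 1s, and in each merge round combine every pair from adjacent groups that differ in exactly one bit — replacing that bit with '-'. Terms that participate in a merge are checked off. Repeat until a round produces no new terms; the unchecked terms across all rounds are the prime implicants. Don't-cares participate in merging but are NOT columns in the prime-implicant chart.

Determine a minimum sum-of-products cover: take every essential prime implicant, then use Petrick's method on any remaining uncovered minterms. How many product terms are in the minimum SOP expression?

6

size-2^0 implicants → 00000(✓)  00101(✓)  00111(✓)  01000(✓)  01001(✓)  01010(✓)  01011(✓)  01100(✓)  10001(✓)  10010(✓)  10011(✓)  10101(✓)  10110(✓)  11000(✓)  11001(✓)  11010(✓)  11100(✓)  11101(✓)  11110(✓)
size-2^1 implicants → -0101  -1000(✓)  -1001(✓)  -1010(✓)  -1100(✓)  0-000  001-1  01-00(✓)  010-0(✓)  010-1(✓)  0100-(✓)  0101-(✓)  1-001(✓)  1-010(✓)  1-101(✓)  1-110(✓)  10-01(✓)  10-10(✓)  100-1  1001-  11-00(✓)  11-01(✓)  11-10(✓)  110-0(✓)  1100-(✓)  111-0(✓)  1110-(✓)
size-2^2 implicants → -1-00  -10-0  -100-  010--  1--01  1--10  11--0  11-0-
Unchecked terms (primes): -0101, -1-00, -10-0, -100-, 0-000, 001-1, 010--, 1--01, 1--10, 100-1, 1001-, 11--0, 11-0-
Minterm coverage:
  m5 ⊆ -0101,001-1
  m7 ⊆ 001-1 [E]
  m8 ⊆ -1-00,-10-0,-100-,0-000,010--
  m9 ⊆ -100-,010--
  m10 ⊆ -10-0,010--
  m11 ⊆ 010-- [E]
  m12 ⊆ -1-00 [E]
  m17 ⊆ 1--01,100-1
  m18 ⊆ 1--10,1001-
  m19 ⊆ 100-1,1001-
  m21 ⊆ -0101,1--01
  m22 ⊆ 1--10 [E]
  m24 ⊆ -1-00,-10-0,-100-,11--0,11-0-
  m25 ⊆ -100-,1--01,11-0-
  m28 ⊆ -1-00,11--0,11-0-
  m29 ⊆ 1--01,11-0-
  m30 ⊆ 1--10,11--0
E = {-1-00, 001-1, 010--, 1--10}
Petrick residual → 1--01, 100-1
Cover = bd'e' + a'b'ce + a'bc' + ad'e + ade' + ab'c'e  |cover|=6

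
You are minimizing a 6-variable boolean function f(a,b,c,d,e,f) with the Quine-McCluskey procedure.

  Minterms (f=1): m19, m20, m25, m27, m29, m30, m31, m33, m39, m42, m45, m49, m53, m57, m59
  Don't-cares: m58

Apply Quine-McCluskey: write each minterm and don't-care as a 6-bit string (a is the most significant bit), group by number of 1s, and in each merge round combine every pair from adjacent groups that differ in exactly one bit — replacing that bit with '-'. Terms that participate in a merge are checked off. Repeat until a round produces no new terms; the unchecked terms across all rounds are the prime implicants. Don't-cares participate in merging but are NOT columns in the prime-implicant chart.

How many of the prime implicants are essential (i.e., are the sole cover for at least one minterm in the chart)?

[col 0] 010011*, 010100, 011001*, 011011*, 011101*, 011110*, 011111*, 100001*, 100111, 101010*, 101101, 110001*, 110101*, 111001*, 111010*, 111011*
[col 1] -11001*, -11011*, 01-011, 011-01*, 011-11*, 0110-1*, 0111-1*, 01111-, 1-0001, 1-1010, 11-001, 110-01, 1110-1*, 11101-
[col 2] -110-1, 011--1
Prime implicants: -110-1, 01-011, 010100, 011--1, 01111-, 1-0001, 1-1010, 100111, 101101, 11-001, 110-01, 11101-
PI chart (minterm → PIs covering it):
  19 | 01-011  (sole → essential)
  20 | 010100  (sole → essential)
  25 | -110-1,011--1
  27 | -110-1,01-011,011--1
  29 | 011--1  (sole → essential)
  30 | 01111-  (sole → essential)
  31 | 011--1,01111-
  33 | 1-0001  (sole → essential)
  39 | 100111  (sole → essential)
  42 | 1-1010  (sole → essential)
  45 | 101101  (sole → essential)
  49 | 1-0001,11-001,110-01
  53 | 110-01  (sole → essential)
  57 | -110-1,11-001
  59 | -110-1,11101-
Essential prime implicants: 01-011, 010100, 011--1, 01111-, 1-0001, 1-1010, 100111, 101101, 110-01

9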